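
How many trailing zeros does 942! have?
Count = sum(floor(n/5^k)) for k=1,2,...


floor(942/5) = 188
floor(942/25) = 37
floor(942/125) = 7
floor(942/625) = 1
Total = 233

233 trailing zeros


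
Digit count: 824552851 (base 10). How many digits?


824552851 has 9 digits in base 10
floor(log10(824552851)) + 1 = floor(8.9162) + 1 = 9

9 digits (base 10)


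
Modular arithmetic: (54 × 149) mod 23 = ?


54 × 149 = 8046
8046 mod 23 = 19


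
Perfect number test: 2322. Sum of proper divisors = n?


Proper divisors of 2322: 1, 2, 3, 6, 9, 18, 27, 43, 54, 86, 129, 258, 387, 774, 1161
Sum = 1 + 2 + 3 + 6 + 9 + 18 + 27 + 43 + 54 + 86 + 129 + 258 + 387 + 774 + 1161 = 2958

No, 2322 is not perfect (2958 ≠ 2322)


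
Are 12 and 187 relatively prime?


Euclidean algorithm:
187 = 15 * 12 + 7
12 = 1 * 7 + 5
7 = 1 * 5 + 2
5 = 2 * 2 + 1
2 = 2 * 1 + 0
GCD(12, 187) = 1

Yes, coprime (GCD = 1)


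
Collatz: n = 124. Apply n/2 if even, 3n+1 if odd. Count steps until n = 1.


124 → 62 → 31 → 94 → 47 → 142 → 71 → 214 → 107 → 322 → 161 → 484 → 242 → 121 → 364 → 182 → 91 → 274 → 137 → 412 → 206 → 103 → 310 → 155 → 466 → 233 → 700 → 350 → 175 → 526 → 263 → 790 → 395 → 1186 → 593 → 1780 → 890 → 445 → 1336 → 668 → 334 → 167 → 502 → 251 → 754 → 377 → 1132 → 566 → 283 → 850 → 425 → 1276 → 638 → 319 → 958 → 479 → 1438 → 719 → 2158 → 1079 → 3238 → 1619 → 4858 → 2429 → 7288 → 3644 → 1822 → 911 → 2734 → 1367 → 4102 → 2051 → 6154 → 3077 → 9232 → 4616 → 2308 → 1154 → 577 → 1732 → 866 → 433 → 1300 → 650 → 325 → 976 → 488 → 244 → 122 → 61 → 184 → 92 → 46 → 23 → 70 → 35 → 106 → 53 → 160 → 80 → 40 → 20 → 10 → 5 → 16 → 8 → 4 → 2 → 1
Total steps = 108

108 steps


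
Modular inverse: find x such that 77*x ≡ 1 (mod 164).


Use the extended Euclidean algorithm on (164, 77); each row r = 164*s + 77*t:
r=164, s=1, t=0
r=77, s=0, t=1
q=2: r=10, s=1, t=-2   [164*(1) + 77*(-2) = 10]
q=7: r=7, s=-7, t=15   [164*(-7) + 77*(15) = 7]
q=1: r=3, s=8, t=-17   [164*(8) + 77*(-17) = 3]
q=2: r=1, s=-23, t=49   [164*(-23) + 77*(49) = 1]
q=3: r=0, s=77, t=-164   [164*(77) + 77*(-164) = 0]
GCD = 1 with t = 49, so 77*(49) ≡ 1 (mod 164)
Inverse = 49 mod 164 = 49
Check: 77 * 49 = 3773 ≡ 1 (mod 164)

77^(-1) ≡ 49 (mod 164)


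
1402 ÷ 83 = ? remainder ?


1402 = 83 * 16 + 74
Check: 1328 + 74 = 1402

q = 16, r = 74


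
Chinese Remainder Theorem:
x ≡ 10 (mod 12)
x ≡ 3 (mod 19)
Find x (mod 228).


M = 12*19 = 228
M1 = M/12 = 19, M2 = M/19 = 12
M1^(-1) mod 12 = 7, M2^(-1) mod 19 = 8
x = 10*19*7 + 3*12*8 = 1618
1618 mod 228 = 22
Check: 22 mod 12 = 10 ✓, 22 mod 19 = 3 ✓

x ≡ 22 (mod 228)


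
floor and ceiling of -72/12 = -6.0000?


-72/12 = -6.0000
floor = -6
ceil = -6

floor = -6, ceil = -6


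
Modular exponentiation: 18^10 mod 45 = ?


18^1 mod 45 = 18
18^2 mod 45 = 9
18^3 mod 45 = 27
18^4 mod 45 = 36
18^5 mod 45 = 18
18^6 mod 45 = 9
18^7 mod 45 = 27
18^8 mod 45 = 36
18^9 mod 45 = 18
18^10 mod 45 = 9


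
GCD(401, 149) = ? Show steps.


401 = 2 * 149 + 103
149 = 1 * 103 + 46
103 = 2 * 46 + 11
46 = 4 * 11 + 2
11 = 5 * 2 + 1
2 = 2 * 1 + 0
GCD = 1


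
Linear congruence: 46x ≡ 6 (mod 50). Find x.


GCD(46, 50) = 2 divides 6
Divide: 23x ≡ 3 (mod 25)
x ≡ 11 (mod 25)


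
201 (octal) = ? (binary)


201 (base 8) = 129 (decimal)
129 (decimal) = 10000001 (base 2)


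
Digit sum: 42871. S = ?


4 + 2 + 8 + 7 + 1 = 22


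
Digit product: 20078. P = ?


2 × 0 × 0 × 7 × 8 = 0


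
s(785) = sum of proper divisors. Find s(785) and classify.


Proper divisors: 1, 5, 157
Sum = 1 + 5 + 157 = 163
163 < 785 → deficient

s(785) = 163 (deficient)


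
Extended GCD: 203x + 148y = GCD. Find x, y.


Tabular extended Euclidean (each row: r = 203*s + 148*t):
r=203, s=1, t=0
r=148, s=0, t=1
q=1: r=55, s=1, t=-1   [203*(1) + 148*(-1) = 55]
q=2: r=38, s=-2, t=3   [203*(-2) + 148*(3) = 38]
q=1: r=17, s=3, t=-4   [203*(3) + 148*(-4) = 17]
q=2: r=4, s=-8, t=11   [203*(-8) + 148*(11) = 4]
q=4: r=1, s=35, t=-48   [203*(35) + 148*(-48) = 1]
q=4: r=0, s=-148, t=203   [203*(-148) + 148*(203) = 0]
GCD = 1; from the row with r=1: x=35, y=-48
Check: 203*(35) + 148*(-48) = 7105 - 7104 = 1

GCD = 1, x = 35, y = -48


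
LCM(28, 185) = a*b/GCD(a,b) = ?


GCD(28, 185) = 1
LCM = 28*185/1 = 5180/1 = 5180

LCM = 5180


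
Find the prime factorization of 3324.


3324 / 2 = 1662
1662 / 2 = 831
831 / 3 = 277
277 / 277 = 1
3324 = 2^2 × 3 × 277


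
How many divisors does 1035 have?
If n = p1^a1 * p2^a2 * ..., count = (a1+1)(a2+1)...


1035 = 3^2 × 5^1 × 23^1
d(1035) = (2+1) × (1+1) × (1+1) = 12

12 divisors


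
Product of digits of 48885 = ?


4 × 8 × 8 × 8 × 5 = 10240


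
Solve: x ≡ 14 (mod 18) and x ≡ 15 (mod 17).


M = 18*17 = 306
M1 = M/18 = 17, M2 = M/17 = 18
M1^(-1) mod 18 = 17, M2^(-1) mod 17 = 1
x = 14*17*17 + 15*18*1 = 4316
4316 mod 306 = 32
Check: 32 mod 18 = 14 ✓, 32 mod 17 = 15 ✓

x ≡ 32 (mod 306)


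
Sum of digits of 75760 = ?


7 + 5 + 7 + 6 + 0 = 25


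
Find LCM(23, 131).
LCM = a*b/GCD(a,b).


GCD(23, 131) = 1
LCM = 23*131/1 = 3013/1 = 3013

LCM = 3013


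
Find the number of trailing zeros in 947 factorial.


floor(947/5) = 189
floor(947/25) = 37
floor(947/125) = 7
floor(947/625) = 1
Total = 234

234 trailing zeros


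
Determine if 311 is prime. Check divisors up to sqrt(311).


Check divisors up to sqrt(311) = 17.6352
No divisors found.
311 is prime.

Yes, 311 is prime


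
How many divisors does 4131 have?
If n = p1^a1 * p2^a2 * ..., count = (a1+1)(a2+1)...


4131 = 3^5 × 17^1
d(4131) = (5+1) × (1+1) = 12

12 divisors


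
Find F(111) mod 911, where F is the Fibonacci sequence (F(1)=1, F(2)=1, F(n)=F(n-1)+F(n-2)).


F(k) mod 911 for k=1..111:
1, 1, 2, 3, 5, 8, 13, 21, 34, 55, 89, 144, 233, 377, 610, 76, 686, 762, 537, 388, 14, 402, 416, 818, 323, 230, 553, 783, 425, 297, 722, 108, 830, 27, 857, 884, 830, 803, 722, 614, 425, 128, 553, 681, 323, 93, 416, 509, 14, 523, 537, 149, 686, 835, 610, 534, 233, 767, 89, 856, 34, 890, 13, 903, 5, 908, 2, 910, 1, 0, 1, 1, 2, 3, 5, 8, 13, 21, 34, 55, 89, 144, 233, 377, 610, 76, 686, 762, 537, 388, 14, 402, 416, 818, 323, 230, 553, 783, 425, 297, 722, 108, 830, 27, 857, 884, 830, 803, 722, 614, 425
F(111) mod 911 = 425


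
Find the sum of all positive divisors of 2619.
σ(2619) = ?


Divisors of 2619: 1, 3, 9, 27, 97, 291, 873, 2619
Sum = 1 + 3 + 9 + 27 + 97 + 291 + 873 + 2619 = 3920

σ(2619) = 3920


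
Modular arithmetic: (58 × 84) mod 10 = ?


58 × 84 = 4872
4872 mod 10 = 2


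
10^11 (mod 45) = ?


10^1 mod 45 = 10
10^2 mod 45 = 10
10^3 mod 45 = 10
10^4 mod 45 = 10
10^5 mod 45 = 10
10^6 mod 45 = 10
10^7 mod 45 = 10
10^8 mod 45 = 10
10^9 mod 45 = 10
10^10 mod 45 = 10
10^11 mod 45 = 10


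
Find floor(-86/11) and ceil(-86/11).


-86/11 = -7.8182
floor = -8
ceil = -7

floor = -8, ceil = -7


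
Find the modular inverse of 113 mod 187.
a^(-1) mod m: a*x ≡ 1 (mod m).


Use the extended Euclidean algorithm on (187, 113); each row r = 187*s + 113*t:
r=187, s=1, t=0
r=113, s=0, t=1
q=1: r=74, s=1, t=-1   [187*(1) + 113*(-1) = 74]
q=1: r=39, s=-1, t=2   [187*(-1) + 113*(2) = 39]
q=1: r=35, s=2, t=-3   [187*(2) + 113*(-3) = 35]
q=1: r=4, s=-3, t=5   [187*(-3) + 113*(5) = 4]
q=8: r=3, s=26, t=-43   [187*(26) + 113*(-43) = 3]
q=1: r=1, s=-29, t=48   [187*(-29) + 113*(48) = 1]
q=3: r=0, s=113, t=-187   [187*(113) + 113*(-187) = 0]
GCD = 1 with t = 48, so 113*(48) ≡ 1 (mod 187)
Inverse = 48 mod 187 = 48
Check: 113 * 48 = 5424 ≡ 1 (mod 187)

113^(-1) ≡ 48 (mod 187)


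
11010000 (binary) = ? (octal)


11010000 (base 2) = 208 (decimal)
208 (decimal) = 320 (base 8)


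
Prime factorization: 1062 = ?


1062 / 2 = 531
531 / 3 = 177
177 / 3 = 59
59 / 59 = 1
1062 = 2 × 3^2 × 59


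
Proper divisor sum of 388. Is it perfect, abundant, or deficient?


Proper divisors: 1, 2, 4, 97, 194
Sum = 1 + 2 + 4 + 97 + 194 = 298
298 < 388 → deficient

s(388) = 298 (deficient)


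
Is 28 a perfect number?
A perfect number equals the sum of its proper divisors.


Proper divisors of 28: 1, 2, 4, 7, 14
Sum = 1 + 2 + 4 + 7 + 14 = 28

Yes, 28 is perfect (28 = 28)


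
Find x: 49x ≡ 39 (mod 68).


GCD(49, 68) = 1, unique solution
a^(-1) mod 68 = 25
x = 25 * 39 mod 68 = 23

x ≡ 23 (mod 68)


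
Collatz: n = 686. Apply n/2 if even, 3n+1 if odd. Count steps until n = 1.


686 → 343 → 1030 → 515 → 1546 → 773 → 2320 → 1160 → 580 → 290 → 145 → 436 → 218 → 109 → 328 → 164 → 82 → 41 → 124 → 62 → 31 → 94 → 47 → 142 → 71 → 214 → 107 → 322 → 161 → 484 → 242 → 121 → 364 → 182 → 91 → 274 → 137 → 412 → 206 → 103 → 310 → 155 → 466 → 233 → 700 → 350 → 175 → 526 → 263 → 790 → 395 → 1186 → 593 → 1780 → 890 → 445 → 1336 → 668 → 334 → 167 → 502 → 251 → 754 → 377 → 1132 → 566 → 283 → 850 → 425 → 1276 → 638 → 319 → 958 → 479 → 1438 → 719 → 2158 → 1079 → 3238 → 1619 → 4858 → 2429 → 7288 → 3644 → 1822 → 911 → 2734 → 1367 → 4102 → 2051 → 6154 → 3077 → 9232 → 4616 → 2308 → 1154 → 577 → 1732 → 866 → 433 → 1300 → 650 → 325 → 976 → 488 → 244 → 122 → 61 → 184 → 92 → 46 → 23 → 70 → 35 → 106 → 53 → 160 → 80 → 40 → 20 → 10 → 5 → 16 → 8 → 4 → 2 → 1
Total steps = 126

126 steps


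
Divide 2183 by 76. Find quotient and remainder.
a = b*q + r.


2183 = 76 * 28 + 55
Check: 2128 + 55 = 2183

q = 28, r = 55


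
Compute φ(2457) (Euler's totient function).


2457 = 3^3 × 7 × 13
Prime factors: 3, 7, 13
φ(2457) = 2457 × (1-1/3) × (1-1/7) × (1-1/13)
= 2457 × 2/3 × 6/7 × 12/13 = 1296

φ(2457) = 1296


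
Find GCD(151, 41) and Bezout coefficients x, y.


Tabular extended Euclidean (each row: r = 151*s + 41*t):
r=151, s=1, t=0
r=41, s=0, t=1
q=3: r=28, s=1, t=-3   [151*(1) + 41*(-3) = 28]
q=1: r=13, s=-1, t=4   [151*(-1) + 41*(4) = 13]
q=2: r=2, s=3, t=-11   [151*(3) + 41*(-11) = 2]
q=6: r=1, s=-19, t=70   [151*(-19) + 41*(70) = 1]
q=2: r=0, s=41, t=-151   [151*(41) + 41*(-151) = 0]
GCD = 1; from the row with r=1: x=-19, y=70
Check: 151*(-19) + 41*(70) = -2869 + 2870 = 1

GCD = 1, x = -19, y = 70


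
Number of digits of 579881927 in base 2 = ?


579881927 in base 2 = 100010100100000100101111000111
Number of digits = 30

30 digits (base 2)


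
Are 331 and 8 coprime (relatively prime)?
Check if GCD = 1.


Euclidean algorithm:
331 = 41 * 8 + 3
8 = 2 * 3 + 2
3 = 1 * 2 + 1
2 = 2 * 1 + 0
GCD(331, 8) = 1

Yes, coprime (GCD = 1)


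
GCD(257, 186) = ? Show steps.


257 = 1 * 186 + 71
186 = 2 * 71 + 44
71 = 1 * 44 + 27
44 = 1 * 27 + 17
27 = 1 * 17 + 10
17 = 1 * 10 + 7
10 = 1 * 7 + 3
7 = 2 * 3 + 1
3 = 3 * 1 + 0
GCD = 1


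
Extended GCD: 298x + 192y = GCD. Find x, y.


Tabular extended Euclidean (each row: r = 298*s + 192*t):
r=298, s=1, t=0
r=192, s=0, t=1
q=1: r=106, s=1, t=-1   [298*(1) + 192*(-1) = 106]
q=1: r=86, s=-1, t=2   [298*(-1) + 192*(2) = 86]
q=1: r=20, s=2, t=-3   [298*(2) + 192*(-3) = 20]
q=4: r=6, s=-9, t=14   [298*(-9) + 192*(14) = 6]
q=3: r=2, s=29, t=-45   [298*(29) + 192*(-45) = 2]
q=3: r=0, s=-96, t=149   [298*(-96) + 192*(149) = 0]
GCD = 2; from the row with r=2: x=29, y=-45
Check: 298*(29) + 192*(-45) = 8642 - 8640 = 2

GCD = 2, x = 29, y = -45


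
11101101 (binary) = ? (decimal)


11101101 (base 2) = 237 (decimal)
237 (decimal) = 237 (base 10)


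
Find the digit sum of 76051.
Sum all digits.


7 + 6 + 0 + 5 + 1 = 19


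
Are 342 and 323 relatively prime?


Euclidean algorithm:
342 = 1 * 323 + 19
323 = 17 * 19 + 0
GCD(342, 323) = 19

No, not coprime (GCD = 19)


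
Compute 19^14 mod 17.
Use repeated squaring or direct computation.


19^1 mod 17 = 2
19^2 mod 17 = 4
19^3 mod 17 = 8
19^4 mod 17 = 16
19^5 mod 17 = 15
19^6 mod 17 = 13
19^7 mod 17 = 9
19^8 mod 17 = 1
19^9 mod 17 = 2
19^10 mod 17 = 4
19^11 mod 17 = 8
19^12 mod 17 = 16
19^13 mod 17 = 15
19^14 mod 17 = 13


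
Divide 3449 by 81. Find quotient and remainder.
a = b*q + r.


3449 = 81 * 42 + 47
Check: 3402 + 47 = 3449

q = 42, r = 47


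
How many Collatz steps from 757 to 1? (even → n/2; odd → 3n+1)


757 → 2272 → 1136 → 568 → 284 → 142 → 71 → 214 → 107 → 322 → 161 → 484 → 242 → 121 → 364 → 182 → 91 → 274 → 137 → 412 → 206 → 103 → 310 → 155 → 466 → 233 → 700 → 350 → 175 → 526 → 263 → 790 → 395 → 1186 → 593 → 1780 → 890 → 445 → 1336 → 668 → 334 → 167 → 502 → 251 → 754 → 377 → 1132 → 566 → 283 → 850 → 425 → 1276 → 638 → 319 → 958 → 479 → 1438 → 719 → 2158 → 1079 → 3238 → 1619 → 4858 → 2429 → 7288 → 3644 → 1822 → 911 → 2734 → 1367 → 4102 → 2051 → 6154 → 3077 → 9232 → 4616 → 2308 → 1154 → 577 → 1732 → 866 → 433 → 1300 → 650 → 325 → 976 → 488 → 244 → 122 → 61 → 184 → 92 → 46 → 23 → 70 → 35 → 106 → 53 → 160 → 80 → 40 → 20 → 10 → 5 → 16 → 8 → 4 → 2 → 1
Total steps = 108

108 steps


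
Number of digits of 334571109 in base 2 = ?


334571109 in base 2 = 10011111100010010011001100101
Number of digits = 29

29 digits (base 2)


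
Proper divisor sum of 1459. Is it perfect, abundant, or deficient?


Proper divisors: 1
Sum = 1 = 1
1 < 1459 → deficient

s(1459) = 1 (deficient)


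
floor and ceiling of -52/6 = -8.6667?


-52/6 = -8.6667
floor = -9
ceil = -8

floor = -9, ceil = -8


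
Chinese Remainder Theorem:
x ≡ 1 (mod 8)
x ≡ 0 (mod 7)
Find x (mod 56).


M = 8*7 = 56
M1 = M/8 = 7, M2 = M/7 = 8
M1^(-1) mod 8 = 7, M2^(-1) mod 7 = 1
x = 1*7*7 + 0*8*1 = 49
49 mod 56 = 49
Check: 49 mod 8 = 1 ✓, 49 mod 7 = 0 ✓

x ≡ 49 (mod 56)


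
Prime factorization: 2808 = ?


2808 / 2 = 1404
1404 / 2 = 702
702 / 2 = 351
351 / 3 = 117
117 / 3 = 39
39 / 3 = 13
13 / 13 = 1
2808 = 2^3 × 3^3 × 13


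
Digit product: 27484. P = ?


2 × 7 × 4 × 8 × 4 = 1792


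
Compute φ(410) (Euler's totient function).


410 = 2 × 5 × 41
Prime factors: 2, 5, 41
φ(410) = 410 × (1-1/2) × (1-1/5) × (1-1/41)
= 410 × 1/2 × 4/5 × 40/41 = 160

φ(410) = 160


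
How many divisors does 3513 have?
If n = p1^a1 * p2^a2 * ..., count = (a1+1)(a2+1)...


3513 = 3^1 × 1171^1
d(3513) = (1+1) × (1+1) = 4

4 divisors


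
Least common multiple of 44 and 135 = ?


GCD(44, 135) = 1
LCM = 44*135/1 = 5940/1 = 5940

LCM = 5940


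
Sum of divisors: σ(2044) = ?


Divisors of 2044: 1, 2, 4, 7, 14, 28, 73, 146, 292, 511, 1022, 2044
Sum = 1 + 2 + 4 + 7 + 14 + 28 + 73 + 146 + 292 + 511 + 1022 + 2044 = 4144

σ(2044) = 4144


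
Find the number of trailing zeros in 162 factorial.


floor(162/5) = 32
floor(162/25) = 6
floor(162/125) = 1
Total = 39

39 trailing zeros


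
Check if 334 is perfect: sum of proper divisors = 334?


Proper divisors of 334: 1, 2, 167
Sum = 1 + 2 + 167 = 170

No, 334 is not perfect (170 ≠ 334)


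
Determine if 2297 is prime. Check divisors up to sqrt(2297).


Check divisors up to sqrt(2297) = 47.9270
No divisors found.
2297 is prime.

Yes, 2297 is prime


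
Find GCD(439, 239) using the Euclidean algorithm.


439 = 1 * 239 + 200
239 = 1 * 200 + 39
200 = 5 * 39 + 5
39 = 7 * 5 + 4
5 = 1 * 4 + 1
4 = 4 * 1 + 0
GCD = 1


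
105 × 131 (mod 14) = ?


105 × 131 = 13755
13755 mod 14 = 7


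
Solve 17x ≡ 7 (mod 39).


GCD(17, 39) = 1, unique solution
a^(-1) mod 39 = 23
x = 23 * 7 mod 39 = 5

x ≡ 5 (mod 39)


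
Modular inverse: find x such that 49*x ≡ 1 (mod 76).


Use the extended Euclidean algorithm on (76, 49); each row r = 76*s + 49*t:
r=76, s=1, t=0
r=49, s=0, t=1
q=1: r=27, s=1, t=-1   [76*(1) + 49*(-1) = 27]
q=1: r=22, s=-1, t=2   [76*(-1) + 49*(2) = 22]
q=1: r=5, s=2, t=-3   [76*(2) + 49*(-3) = 5]
q=4: r=2, s=-9, t=14   [76*(-9) + 49*(14) = 2]
q=2: r=1, s=20, t=-31   [76*(20) + 49*(-31) = 1]
q=2: r=0, s=-49, t=76   [76*(-49) + 49*(76) = 0]
GCD = 1 with t = -31, so 49*(-31) ≡ 1 (mod 76)
Inverse = -31 mod 76 = 45
Check: 49 * 45 = 2205 ≡ 1 (mod 76)

49^(-1) ≡ 45 (mod 76)


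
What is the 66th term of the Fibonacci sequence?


Sequence: 1, 1, 2, 3, 5, 8, 13, 21, 34, 55, 89, 144, 233, 377, 610, 987, 1597, 2584, 4181, 6765, 10946, 17711, 28657, 46368, 75025, 121393, 196418, 317811, 514229, 832040, 1346269, 2178309, 3524578, 5702887, 9227465, 14930352, 24157817, 39088169, 63245986, 102334155, 165580141, 267914296, 433494437, 701408733, 1134903170, 1836311903, 2971215073, 4807526976, 7778742049, 12586269025, 20365011074, 32951280099, 53316291173, 86267571272, 139583862445, 225851433717, 365435296162, 591286729879, 956722026041, 1548008755920, 2504730781961, 4052739537881, 6557470319842, 10610209857723, 17167680177565, 27777890035288
F(66) = 27777890035288


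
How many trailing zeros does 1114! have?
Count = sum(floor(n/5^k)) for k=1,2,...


floor(1114/5) = 222
floor(1114/25) = 44
floor(1114/125) = 8
floor(1114/625) = 1
Total = 275

275 trailing zeros


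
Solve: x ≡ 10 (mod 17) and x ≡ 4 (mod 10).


M = 17*10 = 170
M1 = M/17 = 10, M2 = M/10 = 17
M1^(-1) mod 17 = 12, M2^(-1) mod 10 = 3
x = 10*10*12 + 4*17*3 = 1404
1404 mod 170 = 44
Check: 44 mod 17 = 10 ✓, 44 mod 10 = 4 ✓

x ≡ 44 (mod 170)


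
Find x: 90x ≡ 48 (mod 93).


GCD(90, 93) = 3 divides 48
Divide: 30x ≡ 16 (mod 31)
x ≡ 15 (mod 31)


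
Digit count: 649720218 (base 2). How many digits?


649720218 in base 2 = 100110101110011111000110011010
Number of digits = 30

30 digits (base 2)


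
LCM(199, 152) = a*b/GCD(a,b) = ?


GCD(199, 152) = 1
LCM = 199*152/1 = 30248/1 = 30248

LCM = 30248


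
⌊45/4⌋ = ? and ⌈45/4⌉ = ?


45/4 = 11.2500
floor = 11
ceil = 12

floor = 11, ceil = 12


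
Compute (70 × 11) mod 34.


70 × 11 = 770
770 mod 34 = 22


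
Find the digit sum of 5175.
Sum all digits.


5 + 1 + 7 + 5 = 18


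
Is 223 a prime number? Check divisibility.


Check divisors up to sqrt(223) = 14.9332
No divisors found.
223 is prime.

Yes, 223 is prime


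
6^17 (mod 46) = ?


6^1 mod 46 = 6
6^2 mod 46 = 36
6^3 mod 46 = 32
6^4 mod 46 = 8
6^5 mod 46 = 2
6^6 mod 46 = 12
6^7 mod 46 = 26
6^8 mod 46 = 18
6^9 mod 46 = 16
6^10 mod 46 = 4
6^11 mod 46 = 24
6^12 mod 46 = 6
6^13 mod 46 = 36
6^14 mod 46 = 32
6^15 mod 46 = 8
6^16 mod 46 = 2
6^17 mod 46 = 12


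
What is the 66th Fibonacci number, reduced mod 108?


F(k) mod 108 for k=1..66:
1, 1, 2, 3, 5, 8, 13, 21, 34, 55, 89, 36, 17, 53, 70, 15, 85, 100, 77, 69, 38, 107, 37, 36, 73, 1, 74, 75, 41, 8, 49, 57, 106, 55, 53, 0, 53, 53, 106, 51, 49, 100, 41, 33, 74, 107, 73, 72, 37, 1, 38, 39, 77, 8, 85, 93, 70, 55, 17, 72, 89, 53, 34, 87, 13, 100
F(66) mod 108 = 100


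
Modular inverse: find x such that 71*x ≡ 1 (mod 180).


Use the extended Euclidean algorithm on (180, 71); each row r = 180*s + 71*t:
r=180, s=1, t=0
r=71, s=0, t=1
q=2: r=38, s=1, t=-2   [180*(1) + 71*(-2) = 38]
q=1: r=33, s=-1, t=3   [180*(-1) + 71*(3) = 33]
q=1: r=5, s=2, t=-5   [180*(2) + 71*(-5) = 5]
q=6: r=3, s=-13, t=33   [180*(-13) + 71*(33) = 3]
q=1: r=2, s=15, t=-38   [180*(15) + 71*(-38) = 2]
q=1: r=1, s=-28, t=71   [180*(-28) + 71*(71) = 1]
q=2: r=0, s=71, t=-180   [180*(71) + 71*(-180) = 0]
GCD = 1 with t = 71, so 71*(71) ≡ 1 (mod 180)
Inverse = 71 mod 180 = 71
Check: 71 * 71 = 5041 ≡ 1 (mod 180)

71^(-1) ≡ 71 (mod 180)


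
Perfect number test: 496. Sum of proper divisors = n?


Proper divisors of 496: 1, 2, 4, 8, 16, 31, 62, 124, 248
Sum = 1 + 2 + 4 + 8 + 16 + 31 + 62 + 124 + 248 = 496

Yes, 496 is perfect (496 = 496)


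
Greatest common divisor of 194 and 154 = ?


194 = 1 * 154 + 40
154 = 3 * 40 + 34
40 = 1 * 34 + 6
34 = 5 * 6 + 4
6 = 1 * 4 + 2
4 = 2 * 2 + 0
GCD = 2


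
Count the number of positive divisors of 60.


60 = 2^2 × 3^1 × 5^1
d(60) = (2+1) × (1+1) × (1+1) = 12

12 divisors


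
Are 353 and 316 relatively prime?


Euclidean algorithm:
353 = 1 * 316 + 37
316 = 8 * 37 + 20
37 = 1 * 20 + 17
20 = 1 * 17 + 3
17 = 5 * 3 + 2
3 = 1 * 2 + 1
2 = 2 * 1 + 0
GCD(353, 316) = 1

Yes, coprime (GCD = 1)


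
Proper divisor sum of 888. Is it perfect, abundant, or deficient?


Proper divisors: 1, 2, 3, 4, 6, 8, 12, 24, 37, 74, 111, 148, 222, 296, 444
Sum = 1 + 2 + 3 + 4 + 6 + 8 + 12 + 24 + 37 + 74 + 111 + 148 + 222 + 296 + 444 = 1392
1392 > 888 → abundant

s(888) = 1392 (abundant)


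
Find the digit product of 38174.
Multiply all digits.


3 × 8 × 1 × 7 × 4 = 672


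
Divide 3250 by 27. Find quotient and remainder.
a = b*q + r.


3250 = 27 * 120 + 10
Check: 3240 + 10 = 3250

q = 120, r = 10


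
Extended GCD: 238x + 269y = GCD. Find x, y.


Tabular extended Euclidean (each row: r = 238*s + 269*t):
r=238, s=1, t=0
r=269, s=0, t=1
q=0: r=238, s=1, t=0   [238*(1) + 269*(0) = 238]
q=1: r=31, s=-1, t=1   [238*(-1) + 269*(1) = 31]
q=7: r=21, s=8, t=-7   [238*(8) + 269*(-7) = 21]
q=1: r=10, s=-9, t=8   [238*(-9) + 269*(8) = 10]
q=2: r=1, s=26, t=-23   [238*(26) + 269*(-23) = 1]
q=10: r=0, s=-269, t=238   [238*(-269) + 269*(238) = 0]
GCD = 1; from the row with r=1: x=26, y=-23
Check: 238*(26) + 269*(-23) = 6188 - 6187 = 1

GCD = 1, x = 26, y = -23


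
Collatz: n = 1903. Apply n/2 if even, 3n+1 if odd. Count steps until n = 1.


1903 → 5710 → 2855 → 8566 → 4283 → 12850 → 6425 → 19276 → 9638 → 4819 → 14458 → 7229 → 21688 → 10844 → 5422 → 2711 → 8134 → 4067 → 12202 → 6101 → 18304 → 9152 → 4576 → 2288 → 1144 → 572 → 286 → 143 → 430 → 215 → 646 → 323 → 970 → 485 → 1456 → 728 → 364 → 182 → 91 → 274 → 137 → 412 → 206 → 103 → 310 → 155 → 466 → 233 → 700 → 350 → 175 → 526 → 263 → 790 → 395 → 1186 → 593 → 1780 → 890 → 445 → 1336 → 668 → 334 → 167 → 502 → 251 → 754 → 377 → 1132 → 566 → 283 → 850 → 425 → 1276 → 638 → 319 → 958 → 479 → 1438 → 719 → 2158 → 1079 → 3238 → 1619 → 4858 → 2429 → 7288 → 3644 → 1822 → 911 → 2734 → 1367 → 4102 → 2051 → 6154 → 3077 → 9232 → 4616 → 2308 → 1154 → 577 → 1732 → 866 → 433 → 1300 → 650 → 325 → 976 → 488 → 244 → 122 → 61 → 184 → 92 → 46 → 23 → 70 → 35 → 106 → 53 → 160 → 80 → 40 → 20 → 10 → 5 → 16 → 8 → 4 → 2 → 1
Total steps = 130

130 steps


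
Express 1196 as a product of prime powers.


1196 / 2 = 598
598 / 2 = 299
299 / 13 = 23
23 / 23 = 1
1196 = 2^2 × 13 × 23


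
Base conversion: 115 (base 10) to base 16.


115 (base 10) = 115 (decimal)
115 (decimal) = 73 (base 16)


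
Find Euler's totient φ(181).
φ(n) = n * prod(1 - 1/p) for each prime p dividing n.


181 = 181
Prime factors: 181
φ(181) = 181 × (1-1/181)
= 181 × 180/181 = 180

φ(181) = 180


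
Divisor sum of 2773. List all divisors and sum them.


Divisors of 2773: 1, 47, 59, 2773
Sum = 1 + 47 + 59 + 2773 = 2880

σ(2773) = 2880


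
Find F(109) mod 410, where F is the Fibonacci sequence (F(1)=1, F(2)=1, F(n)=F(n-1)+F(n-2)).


F(k) mod 410 for k=1..109:
1, 1, 2, 3, 5, 8, 13, 21, 34, 55, 89, 144, 233, 377, 200, 167, 367, 124, 81, 205, 286, 81, 367, 38, 405, 33, 28, 61, 89, 150, 239, 389, 218, 197, 5, 202, 207, 409, 206, 205, 1, 206, 207, 3, 210, 213, 13, 226, 239, 55, 294, 349, 233, 172, 405, 167, 162, 329, 81, 0, 81, 81, 162, 243, 405, 238, 233, 61, 294, 355, 239, 184, 13, 197, 210, 407, 207, 204, 1, 205, 206, 1, 207, 208, 5, 213, 218, 21, 239, 260, 89, 349, 28, 377, 405, 372, 367, 329, 286, 205, 81, 286, 367, 243, 200, 33, 233, 266, 89
F(109) mod 410 = 89


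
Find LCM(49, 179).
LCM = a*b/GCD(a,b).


GCD(49, 179) = 1
LCM = 49*179/1 = 8771/1 = 8771

LCM = 8771


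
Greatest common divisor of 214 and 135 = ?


214 = 1 * 135 + 79
135 = 1 * 79 + 56
79 = 1 * 56 + 23
56 = 2 * 23 + 10
23 = 2 * 10 + 3
10 = 3 * 3 + 1
3 = 3 * 1 + 0
GCD = 1


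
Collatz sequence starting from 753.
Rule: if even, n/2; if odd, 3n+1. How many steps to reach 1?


753 → 2260 → 1130 → 565 → 1696 → 848 → 424 → 212 → 106 → 53 → 160 → 80 → 40 → 20 → 10 → 5 → 16 → 8 → 4 → 2 → 1
Total steps = 20

20 steps


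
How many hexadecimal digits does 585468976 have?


585468976 in base 16 = 22E58C30
Number of digits = 8

8 digits (base 16)


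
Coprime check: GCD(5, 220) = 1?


Euclidean algorithm:
220 = 44 * 5 + 0
GCD(5, 220) = 5

No, not coprime (GCD = 5)


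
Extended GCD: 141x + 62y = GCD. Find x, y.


Tabular extended Euclidean (each row: r = 141*s + 62*t):
r=141, s=1, t=0
r=62, s=0, t=1
q=2: r=17, s=1, t=-2   [141*(1) + 62*(-2) = 17]
q=3: r=11, s=-3, t=7   [141*(-3) + 62*(7) = 11]
q=1: r=6, s=4, t=-9   [141*(4) + 62*(-9) = 6]
q=1: r=5, s=-7, t=16   [141*(-7) + 62*(16) = 5]
q=1: r=1, s=11, t=-25   [141*(11) + 62*(-25) = 1]
q=5: r=0, s=-62, t=141   [141*(-62) + 62*(141) = 0]
GCD = 1; from the row with r=1: x=11, y=-25
Check: 141*(11) + 62*(-25) = 1551 - 1550 = 1

GCD = 1, x = 11, y = -25


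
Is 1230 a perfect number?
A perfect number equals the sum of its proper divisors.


Proper divisors of 1230: 1, 2, 3, 5, 6, 10, 15, 30, 41, 82, 123, 205, 246, 410, 615
Sum = 1 + 2 + 3 + 5 + 6 + 10 + 15 + 30 + 41 + 82 + 123 + 205 + 246 + 410 + 615 = 1794

No, 1230 is not perfect (1794 ≠ 1230)


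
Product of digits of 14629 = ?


1 × 4 × 6 × 2 × 9 = 432


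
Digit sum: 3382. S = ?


3 + 3 + 8 + 2 = 16


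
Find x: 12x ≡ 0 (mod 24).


GCD(12, 24) = 12 divides 0
Divide: 1x ≡ 0 (mod 2)
x ≡ 0 (mod 2)


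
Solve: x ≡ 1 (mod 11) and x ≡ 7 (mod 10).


M = 11*10 = 110
M1 = M/11 = 10, M2 = M/10 = 11
M1^(-1) mod 11 = 10, M2^(-1) mod 10 = 1
x = 1*10*10 + 7*11*1 = 177
177 mod 110 = 67
Check: 67 mod 11 = 1 ✓, 67 mod 10 = 7 ✓

x ≡ 67 (mod 110)


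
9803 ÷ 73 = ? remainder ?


9803 = 73 * 134 + 21
Check: 9782 + 21 = 9803

q = 134, r = 21


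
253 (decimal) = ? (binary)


253 (base 10) = 253 (decimal)
253 (decimal) = 11111101 (base 2)


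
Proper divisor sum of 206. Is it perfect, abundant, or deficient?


Proper divisors: 1, 2, 103
Sum = 1 + 2 + 103 = 106
106 < 206 → deficient

s(206) = 106 (deficient)


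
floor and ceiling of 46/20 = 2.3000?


46/20 = 2.3000
floor = 2
ceil = 3

floor = 2, ceil = 3


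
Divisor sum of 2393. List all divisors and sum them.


Divisors of 2393: 1, 2393
Sum = 1 + 2393 = 2394

σ(2393) = 2394


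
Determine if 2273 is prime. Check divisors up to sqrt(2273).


Check divisors up to sqrt(2273) = 47.6760
No divisors found.
2273 is prime.

Yes, 2273 is prime


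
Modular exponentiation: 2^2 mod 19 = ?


2^1 mod 19 = 2
2^2 mod 19 = 4


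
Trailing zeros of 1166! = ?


floor(1166/5) = 233
floor(1166/25) = 46
floor(1166/125) = 9
floor(1166/625) = 1
Total = 289

289 trailing zeros


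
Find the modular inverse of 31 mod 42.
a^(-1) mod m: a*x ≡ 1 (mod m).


Use the extended Euclidean algorithm on (42, 31); each row r = 42*s + 31*t:
r=42, s=1, t=0
r=31, s=0, t=1
q=1: r=11, s=1, t=-1   [42*(1) + 31*(-1) = 11]
q=2: r=9, s=-2, t=3   [42*(-2) + 31*(3) = 9]
q=1: r=2, s=3, t=-4   [42*(3) + 31*(-4) = 2]
q=4: r=1, s=-14, t=19   [42*(-14) + 31*(19) = 1]
q=2: r=0, s=31, t=-42   [42*(31) + 31*(-42) = 0]
GCD = 1 with t = 19, so 31*(19) ≡ 1 (mod 42)
Inverse = 19 mod 42 = 19
Check: 31 * 19 = 589 ≡ 1 (mod 42)

31^(-1) ≡ 19 (mod 42)


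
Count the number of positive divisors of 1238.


1238 = 2^1 × 619^1
d(1238) = (1+1) × (1+1) = 4

4 divisors


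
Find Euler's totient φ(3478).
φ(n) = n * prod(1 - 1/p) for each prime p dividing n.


3478 = 2 × 37 × 47
Prime factors: 2, 37, 47
φ(3478) = 3478 × (1-1/2) × (1-1/37) × (1-1/47)
= 3478 × 1/2 × 36/37 × 46/47 = 1656

φ(3478) = 1656


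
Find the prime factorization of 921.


921 / 3 = 307
307 / 307 = 1
921 = 3 × 307


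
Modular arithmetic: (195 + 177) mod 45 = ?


195 + 177 = 372
372 mod 45 = 12


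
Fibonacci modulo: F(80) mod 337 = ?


F(k) mod 337 for k=1..80:
1, 1, 2, 3, 5, 8, 13, 21, 34, 55, 89, 144, 233, 40, 273, 313, 249, 225, 137, 25, 162, 187, 12, 199, 211, 73, 284, 20, 304, 324, 291, 278, 232, 173, 68, 241, 309, 213, 185, 61, 246, 307, 216, 186, 65, 251, 316, 230, 209, 102, 311, 76, 50, 126, 176, 302, 141, 106, 247, 16, 263, 279, 205, 147, 15, 162, 177, 2, 179, 181, 23, 204, 227, 94, 321, 78, 62, 140, 202, 5
F(80) mod 337 = 5


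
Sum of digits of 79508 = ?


7 + 9 + 5 + 0 + 8 = 29


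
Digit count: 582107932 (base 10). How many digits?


582107932 has 9 digits in base 10
floor(log10(582107932)) + 1 = floor(8.7650) + 1 = 9

9 digits (base 10)


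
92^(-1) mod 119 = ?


Use the extended Euclidean algorithm on (119, 92); each row r = 119*s + 92*t:
r=119, s=1, t=0
r=92, s=0, t=1
q=1: r=27, s=1, t=-1   [119*(1) + 92*(-1) = 27]
q=3: r=11, s=-3, t=4   [119*(-3) + 92*(4) = 11]
q=2: r=5, s=7, t=-9   [119*(7) + 92*(-9) = 5]
q=2: r=1, s=-17, t=22   [119*(-17) + 92*(22) = 1]
q=5: r=0, s=92, t=-119   [119*(92) + 92*(-119) = 0]
GCD = 1 with t = 22, so 92*(22) ≡ 1 (mod 119)
Inverse = 22 mod 119 = 22
Check: 92 * 22 = 2024 ≡ 1 (mod 119)

92^(-1) ≡ 22 (mod 119)


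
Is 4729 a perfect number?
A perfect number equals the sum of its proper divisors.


Proper divisors of 4729: 1
Sum = 1 = 1

No, 4729 is not perfect (1 ≠ 4729)


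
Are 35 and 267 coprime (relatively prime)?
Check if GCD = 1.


Euclidean algorithm:
267 = 7 * 35 + 22
35 = 1 * 22 + 13
22 = 1 * 13 + 9
13 = 1 * 9 + 4
9 = 2 * 4 + 1
4 = 4 * 1 + 0
GCD(35, 267) = 1

Yes, coprime (GCD = 1)


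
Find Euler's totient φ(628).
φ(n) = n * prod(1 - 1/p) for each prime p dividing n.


628 = 2^2 × 157
Prime factors: 2, 157
φ(628) = 628 × (1-1/2) × (1-1/157)
= 628 × 1/2 × 156/157 = 312

φ(628) = 312


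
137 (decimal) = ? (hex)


137 (base 10) = 137 (decimal)
137 (decimal) = 89 (base 16)


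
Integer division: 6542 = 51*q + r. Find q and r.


6542 = 51 * 128 + 14
Check: 6528 + 14 = 6542

q = 128, r = 14


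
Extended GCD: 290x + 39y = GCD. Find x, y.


Tabular extended Euclidean (each row: r = 290*s + 39*t):
r=290, s=1, t=0
r=39, s=0, t=1
q=7: r=17, s=1, t=-7   [290*(1) + 39*(-7) = 17]
q=2: r=5, s=-2, t=15   [290*(-2) + 39*(15) = 5]
q=3: r=2, s=7, t=-52   [290*(7) + 39*(-52) = 2]
q=2: r=1, s=-16, t=119   [290*(-16) + 39*(119) = 1]
q=2: r=0, s=39, t=-290   [290*(39) + 39*(-290) = 0]
GCD = 1; from the row with r=1: x=-16, y=119
Check: 290*(-16) + 39*(119) = -4640 + 4641 = 1

GCD = 1, x = -16, y = 119


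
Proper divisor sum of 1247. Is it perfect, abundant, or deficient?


Proper divisors: 1, 29, 43
Sum = 1 + 29 + 43 = 73
73 < 1247 → deficient

s(1247) = 73 (deficient)


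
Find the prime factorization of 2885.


2885 / 5 = 577
577 / 577 = 1
2885 = 5 × 577


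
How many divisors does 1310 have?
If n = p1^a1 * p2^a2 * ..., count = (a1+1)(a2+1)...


1310 = 2^1 × 5^1 × 131^1
d(1310) = (1+1) × (1+1) × (1+1) = 8

8 divisors


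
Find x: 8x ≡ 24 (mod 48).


GCD(8, 48) = 8 divides 24
Divide: 1x ≡ 3 (mod 6)
x ≡ 3 (mod 6)


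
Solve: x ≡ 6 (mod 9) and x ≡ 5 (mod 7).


M = 9*7 = 63
M1 = M/9 = 7, M2 = M/7 = 9
M1^(-1) mod 9 = 4, M2^(-1) mod 7 = 4
x = 6*7*4 + 5*9*4 = 348
348 mod 63 = 33
Check: 33 mod 9 = 6 ✓, 33 mod 7 = 5 ✓

x ≡ 33 (mod 63)


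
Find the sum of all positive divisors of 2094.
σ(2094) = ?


Divisors of 2094: 1, 2, 3, 6, 349, 698, 1047, 2094
Sum = 1 + 2 + 3 + 6 + 349 + 698 + 1047 + 2094 = 4200

σ(2094) = 4200


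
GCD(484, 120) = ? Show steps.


484 = 4 * 120 + 4
120 = 30 * 4 + 0
GCD = 4


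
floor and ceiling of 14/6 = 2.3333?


14/6 = 2.3333
floor = 2
ceil = 3

floor = 2, ceil = 3


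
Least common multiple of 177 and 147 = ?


GCD(177, 147) = 3
LCM = 177*147/3 = 26019/3 = 8673

LCM = 8673


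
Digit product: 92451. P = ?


9 × 2 × 4 × 5 × 1 = 360


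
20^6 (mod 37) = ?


20^1 mod 37 = 20
20^2 mod 37 = 30
20^3 mod 37 = 8
20^4 mod 37 = 12
20^5 mod 37 = 18
20^6 mod 37 = 27


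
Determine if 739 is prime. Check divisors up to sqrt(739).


Check divisors up to sqrt(739) = 27.1846
No divisors found.
739 is prime.

Yes, 739 is prime


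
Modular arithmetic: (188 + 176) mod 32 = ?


188 + 176 = 364
364 mod 32 = 12


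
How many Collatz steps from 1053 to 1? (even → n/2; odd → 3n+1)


1053 → 3160 → 1580 → 790 → 395 → 1186 → 593 → 1780 → 890 → 445 → 1336 → 668 → 334 → 167 → 502 → 251 → 754 → 377 → 1132 → 566 → 283 → 850 → 425 → 1276 → 638 → 319 → 958 → 479 → 1438 → 719 → 2158 → 1079 → 3238 → 1619 → 4858 → 2429 → 7288 → 3644 → 1822 → 911 → 2734 → 1367 → 4102 → 2051 → 6154 → 3077 → 9232 → 4616 → 2308 → 1154 → 577 → 1732 → 866 → 433 → 1300 → 650 → 325 → 976 → 488 → 244 → 122 → 61 → 184 → 92 → 46 → 23 → 70 → 35 → 106 → 53 → 160 → 80 → 40 → 20 → 10 → 5 → 16 → 8 → 4 → 2 → 1
Total steps = 80

80 steps


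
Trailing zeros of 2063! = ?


floor(2063/5) = 412
floor(2063/25) = 82
floor(2063/125) = 16
floor(2063/625) = 3
Total = 513

513 trailing zeros


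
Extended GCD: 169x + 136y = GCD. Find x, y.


Tabular extended Euclidean (each row: r = 169*s + 136*t):
r=169, s=1, t=0
r=136, s=0, t=1
q=1: r=33, s=1, t=-1   [169*(1) + 136*(-1) = 33]
q=4: r=4, s=-4, t=5   [169*(-4) + 136*(5) = 4]
q=8: r=1, s=33, t=-41   [169*(33) + 136*(-41) = 1]
q=4: r=0, s=-136, t=169   [169*(-136) + 136*(169) = 0]
GCD = 1; from the row with r=1: x=33, y=-41
Check: 169*(33) + 136*(-41) = 5577 - 5576 = 1

GCD = 1, x = 33, y = -41


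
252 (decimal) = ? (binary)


252 (base 10) = 252 (decimal)
252 (decimal) = 11111100 (base 2)


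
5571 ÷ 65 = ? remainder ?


5571 = 65 * 85 + 46
Check: 5525 + 46 = 5571

q = 85, r = 46


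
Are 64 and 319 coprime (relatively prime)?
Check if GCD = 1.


Euclidean algorithm:
319 = 4 * 64 + 63
64 = 1 * 63 + 1
63 = 63 * 1 + 0
GCD(64, 319) = 1

Yes, coprime (GCD = 1)


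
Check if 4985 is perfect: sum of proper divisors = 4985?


Proper divisors of 4985: 1, 5, 997
Sum = 1 + 5 + 997 = 1003

No, 4985 is not perfect (1003 ≠ 4985)


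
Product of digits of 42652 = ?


4 × 2 × 6 × 5 × 2 = 480


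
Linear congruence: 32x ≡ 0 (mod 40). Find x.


GCD(32, 40) = 8 divides 0
Divide: 4x ≡ 0 (mod 5)
x ≡ 0 (mod 5)


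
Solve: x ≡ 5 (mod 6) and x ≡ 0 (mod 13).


M = 6*13 = 78
M1 = M/6 = 13, M2 = M/13 = 6
M1^(-1) mod 6 = 1, M2^(-1) mod 13 = 11
x = 5*13*1 + 0*6*11 = 65
65 mod 78 = 65
Check: 65 mod 6 = 5 ✓, 65 mod 13 = 0 ✓

x ≡ 65 (mod 78)


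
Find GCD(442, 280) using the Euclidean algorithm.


442 = 1 * 280 + 162
280 = 1 * 162 + 118
162 = 1 * 118 + 44
118 = 2 * 44 + 30
44 = 1 * 30 + 14
30 = 2 * 14 + 2
14 = 7 * 2 + 0
GCD = 2


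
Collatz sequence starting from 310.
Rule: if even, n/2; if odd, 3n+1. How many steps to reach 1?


310 → 155 → 466 → 233 → 700 → 350 → 175 → 526 → 263 → 790 → 395 → 1186 → 593 → 1780 → 890 → 445 → 1336 → 668 → 334 → 167 → 502 → 251 → 754 → 377 → 1132 → 566 → 283 → 850 → 425 → 1276 → 638 → 319 → 958 → 479 → 1438 → 719 → 2158 → 1079 → 3238 → 1619 → 4858 → 2429 → 7288 → 3644 → 1822 → 911 → 2734 → 1367 → 4102 → 2051 → 6154 → 3077 → 9232 → 4616 → 2308 → 1154 → 577 → 1732 → 866 → 433 → 1300 → 650 → 325 → 976 → 488 → 244 → 122 → 61 → 184 → 92 → 46 → 23 → 70 → 35 → 106 → 53 → 160 → 80 → 40 → 20 → 10 → 5 → 16 → 8 → 4 → 2 → 1
Total steps = 86

86 steps


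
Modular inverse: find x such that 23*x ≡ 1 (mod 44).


Use the extended Euclidean algorithm on (44, 23); each row r = 44*s + 23*t:
r=44, s=1, t=0
r=23, s=0, t=1
q=1: r=21, s=1, t=-1   [44*(1) + 23*(-1) = 21]
q=1: r=2, s=-1, t=2   [44*(-1) + 23*(2) = 2]
q=10: r=1, s=11, t=-21   [44*(11) + 23*(-21) = 1]
q=2: r=0, s=-23, t=44   [44*(-23) + 23*(44) = 0]
GCD = 1 with t = -21, so 23*(-21) ≡ 1 (mod 44)
Inverse = -21 mod 44 = 23
Check: 23 * 23 = 529 ≡ 1 (mod 44)

23^(-1) ≡ 23 (mod 44)


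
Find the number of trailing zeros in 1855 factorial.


floor(1855/5) = 371
floor(1855/25) = 74
floor(1855/125) = 14
floor(1855/625) = 2
Total = 461

461 trailing zeros


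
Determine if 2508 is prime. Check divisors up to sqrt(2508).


2508 / 2 = 1254 (exact division)
2508 is NOT prime.

No, 2508 is not prime


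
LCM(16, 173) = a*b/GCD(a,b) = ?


GCD(16, 173) = 1
LCM = 16*173/1 = 2768/1 = 2768

LCM = 2768


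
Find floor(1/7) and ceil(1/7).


1/7 = 0.1429
floor = 0
ceil = 1

floor = 0, ceil = 1


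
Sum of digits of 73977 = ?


7 + 3 + 9 + 7 + 7 = 33


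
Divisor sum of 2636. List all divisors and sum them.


Divisors of 2636: 1, 2, 4, 659, 1318, 2636
Sum = 1 + 2 + 4 + 659 + 1318 + 2636 = 4620

σ(2636) = 4620


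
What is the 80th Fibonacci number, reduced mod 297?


F(k) mod 297 for k=1..80:
1, 1, 2, 3, 5, 8, 13, 21, 34, 55, 89, 144, 233, 80, 16, 96, 112, 208, 23, 231, 254, 188, 145, 36, 181, 217, 101, 21, 122, 143, 265, 111, 79, 190, 269, 162, 134, 296, 133, 132, 265, 100, 68, 168, 236, 107, 46, 153, 199, 55, 254, 12, 266, 278, 247, 228, 178, 109, 287, 99, 89, 188, 277, 168, 148, 19, 167, 186, 56, 242, 1, 243, 244, 190, 137, 30, 167, 197, 67, 264
F(80) mod 297 = 264


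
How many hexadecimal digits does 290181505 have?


290181505 in base 16 = 114BD181
Number of digits = 8

8 digits (base 16)


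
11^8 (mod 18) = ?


11^1 mod 18 = 11
11^2 mod 18 = 13
11^3 mod 18 = 17
11^4 mod 18 = 7
11^5 mod 18 = 5
11^6 mod 18 = 1
11^7 mod 18 = 11
11^8 mod 18 = 13


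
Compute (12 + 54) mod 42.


12 + 54 = 66
66 mod 42 = 24


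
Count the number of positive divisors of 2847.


2847 = 3^1 × 13^1 × 73^1
d(2847) = (1+1) × (1+1) × (1+1) = 8

8 divisors


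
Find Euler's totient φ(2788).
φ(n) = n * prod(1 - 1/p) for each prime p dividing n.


2788 = 2^2 × 17 × 41
Prime factors: 2, 17, 41
φ(2788) = 2788 × (1-1/2) × (1-1/17) × (1-1/41)
= 2788 × 1/2 × 16/17 × 40/41 = 1280

φ(2788) = 1280


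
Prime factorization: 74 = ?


74 / 2 = 37
37 / 37 = 1
74 = 2 × 37


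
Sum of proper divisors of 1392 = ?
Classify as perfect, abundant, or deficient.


Proper divisors: 1, 2, 3, 4, 6, 8, 12, 16, 24, 29, 48, 58, 87, 116, 174, 232, 348, 464, 696
Sum = 1 + 2 + 3 + 4 + 6 + 8 + 12 + 16 + 24 + 29 + 48 + 58 + 87 + 116 + 174 + 232 + 348 + 464 + 696 = 2328
2328 > 1392 → abundant

s(1392) = 2328 (abundant)


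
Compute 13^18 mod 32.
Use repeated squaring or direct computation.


13^1 mod 32 = 13
13^2 mod 32 = 9
13^3 mod 32 = 21
13^4 mod 32 = 17
13^5 mod 32 = 29
13^6 mod 32 = 25
13^7 mod 32 = 5
13^8 mod 32 = 1
13^9 mod 32 = 13
13^10 mod 32 = 9
13^11 mod 32 = 21
13^12 mod 32 = 17
13^13 mod 32 = 29
13^14 mod 32 = 25
13^15 mod 32 = 5
13^16 mod 32 = 1
13^17 mod 32 = 13
13^18 mod 32 = 9


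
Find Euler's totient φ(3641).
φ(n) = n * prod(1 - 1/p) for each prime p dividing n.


3641 = 11 × 331
Prime factors: 11, 331
φ(3641) = 3641 × (1-1/11) × (1-1/331)
= 3641 × 10/11 × 330/331 = 3300

φ(3641) = 3300


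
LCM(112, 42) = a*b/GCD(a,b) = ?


GCD(112, 42) = 14
LCM = 112*42/14 = 4704/14 = 336

LCM = 336


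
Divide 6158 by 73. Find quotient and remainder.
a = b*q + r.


6158 = 73 * 84 + 26
Check: 6132 + 26 = 6158

q = 84, r = 26
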